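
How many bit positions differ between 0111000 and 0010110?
XOR = 0101110, count of 1s = 4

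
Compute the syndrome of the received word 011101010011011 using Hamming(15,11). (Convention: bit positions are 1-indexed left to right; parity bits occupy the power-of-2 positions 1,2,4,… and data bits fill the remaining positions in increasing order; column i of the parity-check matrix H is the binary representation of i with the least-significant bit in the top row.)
Syndrome s = H · r^T (mod 2), r = 011101010011011:
  s[0] = (101010101010101)·(011101010011011) mod 2 = 0+0+1+0+0+0+0+0+0+0+1+0+0+0+1 mod 2 = 1
  s[1] = (011001100110011)·(011101010011011) mod 2 = 0+1+1+0+0+1+0+0+0+0+1+0+0+1+1 mod 2 = 0
  s[2] = (000111100001111)·(011101010011011) mod 2 = 0+0+0+1+0+1+0+0+0+0+0+1+0+1+1 mod 2 = 1
  s[3] = (000000011111111)·(011101010011011) mod 2 = 0+0+0+0+0+0+0+1+0+0+1+1+0+1+1 mod 2 = 1
Syndrome = 1011
Non-zero syndrome: error at position 13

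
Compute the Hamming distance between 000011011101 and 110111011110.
XOR = 110100000011, count of 1s = 5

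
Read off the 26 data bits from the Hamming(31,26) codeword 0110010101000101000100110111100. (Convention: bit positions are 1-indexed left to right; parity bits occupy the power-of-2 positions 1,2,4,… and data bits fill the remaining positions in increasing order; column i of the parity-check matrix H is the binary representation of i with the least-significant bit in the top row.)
Parity bits occupy power-of-2 positions; data bits are at positions {3,5,6,7,9,10,11,12,13,14,15,17,18,19,20,21,22,23,24,25,26,27,28,29,30,31} (1-indexed).
Extract: c[3]=1 c[5]=0 c[6]=1 c[7]=0 c[9]=0 c[10]=1 c[11]=0 c[12]=0 c[13]=0 c[14]=1 c[15]=0 c[17]=0 c[18]=0 c[19]=0 c[20]=1 c[21]=0 c[22]=0 c[23]=1 c[24]=1 c[25]=0 c[26]=1 c[27]=1 c[28]=1 c[29]=1 c[30]=0 c[31]=0
Data = 10100100010000100110111100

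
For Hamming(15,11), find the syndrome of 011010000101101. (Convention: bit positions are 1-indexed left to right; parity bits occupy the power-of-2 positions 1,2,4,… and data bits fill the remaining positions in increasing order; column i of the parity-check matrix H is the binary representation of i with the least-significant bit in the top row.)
Syndrome s = H · r^T (mod 2), r = 011010000101101:
  s[0] = (101010101010101)·(011010000101101) mod 2 = 0+0+1+0+1+0+0+0+0+0+0+0+1+0+1 mod 2 = 0
  s[1] = (011001100110011)·(011010000101101) mod 2 = 0+1+1+0+0+0+0+0+0+1+0+0+0+0+1 mod 2 = 0
  s[2] = (000111100001111)·(011010000101101) mod 2 = 0+0+0+0+1+0+0+0+0+0+0+1+1+0+1 mod 2 = 0
  s[3] = (000000011111111)·(011010000101101) mod 2 = 0+0+0+0+0+0+0+0+0+1+0+1+1+0+1 mod 2 = 0
Syndrome = 0000
s = 0: no error detected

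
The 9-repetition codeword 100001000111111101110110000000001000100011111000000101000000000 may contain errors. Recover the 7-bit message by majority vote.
Split into 9-bit blocks and majority-vote each:
  block 1 = 100001000: 2 ones, 7 zeros → 0
  block 2 = 111111101: 8 ones, 1 zeros → 1
  block 3 = 110110000: 4 ones, 5 zeros → 0
  block 4 = 000001000: 1 ones, 8 zeros → 0
  block 5 = 100011111: 6 ones, 3 zeros → 1
  block 6 = 000000101: 2 ones, 7 zeros → 0
  block 7 = 000000000: 0 ones, 9 zeros → 0
Decoded = 0100100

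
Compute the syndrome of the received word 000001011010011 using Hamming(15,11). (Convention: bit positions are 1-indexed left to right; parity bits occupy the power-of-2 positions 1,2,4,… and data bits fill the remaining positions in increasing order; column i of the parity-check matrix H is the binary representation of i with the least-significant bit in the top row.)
Syndrome s = H · r^T (mod 2), r = 000001011010011:
  s[0] = (101010101010101)·(000001011010011) mod 2 = 0+0+0+0+0+0+0+0+1+0+1+0+0+0+1 mod 2 = 1
  s[1] = (011001100110011)·(000001011010011) mod 2 = 0+0+0+0+0+1+0+0+0+0+1+0+0+1+1 mod 2 = 0
  s[2] = (000111100001111)·(000001011010011) mod 2 = 0+0+0+0+0+1+0+0+0+0+0+0+0+1+1 mod 2 = 1
  s[3] = (000000011111111)·(000001011010011) mod 2 = 0+0+0+0+0+0+0+1+1+0+1+0+0+1+1 mod 2 = 1
Syndrome = 1011
Non-zero syndrome: error at position 13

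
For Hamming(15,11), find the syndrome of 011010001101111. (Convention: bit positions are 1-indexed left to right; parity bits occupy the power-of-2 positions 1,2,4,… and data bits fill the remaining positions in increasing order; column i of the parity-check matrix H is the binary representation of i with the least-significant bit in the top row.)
Syndrome s = H · r^T (mod 2), r = 011010001101111:
  s[0] = (101010101010101)·(011010001101111) mod 2 = 0+0+1+0+1+0+0+0+1+0+0+0+1+0+1 mod 2 = 1
  s[1] = (011001100110011)·(011010001101111) mod 2 = 0+1+1+0+0+0+0+0+0+1+0+0+0+1+1 mod 2 = 1
  s[2] = (000111100001111)·(011010001101111) mod 2 = 0+0+0+0+1+0+0+0+0+0+0+1+1+1+1 mod 2 = 1
  s[3] = (000000011111111)·(011010001101111) mod 2 = 0+0+0+0+0+0+0+0+1+1+0+1+1+1+1 mod 2 = 0
Syndrome = 1110
Non-zero syndrome: error at position 7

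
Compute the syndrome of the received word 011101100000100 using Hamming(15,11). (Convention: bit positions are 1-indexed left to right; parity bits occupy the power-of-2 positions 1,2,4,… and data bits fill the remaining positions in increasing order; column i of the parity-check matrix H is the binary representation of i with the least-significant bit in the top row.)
Syndrome s = H · r^T (mod 2), r = 011101100000100:
  s[0] = (101010101010101)·(011101100000100) mod 2 = 0+0+1+0+0+0+1+0+0+0+0+0+1+0+0 mod 2 = 1
  s[1] = (011001100110011)·(011101100000100) mod 2 = 0+1+1+0+0+1+1+0+0+0+0+0+0+0+0 mod 2 = 0
  s[2] = (000111100001111)·(011101100000100) mod 2 = 0+0+0+1+0+1+1+0+0+0+0+0+1+0+0 mod 2 = 0
  s[3] = (000000011111111)·(011101100000100) mod 2 = 0+0+0+0+0+0+0+0+0+0+0+0+1+0+0 mod 2 = 1
Syndrome = 1001
Non-zero syndrome: error at position 9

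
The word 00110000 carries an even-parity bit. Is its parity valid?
Sum of all bits: 0+0+1+1+0+0+0+0 = 2; 2 mod 2 = 0. Result is 0 → valid parity.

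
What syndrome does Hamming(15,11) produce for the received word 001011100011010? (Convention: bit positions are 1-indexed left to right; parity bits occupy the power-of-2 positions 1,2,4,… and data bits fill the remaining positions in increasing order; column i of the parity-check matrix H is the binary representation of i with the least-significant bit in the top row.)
Syndrome s = H · r^T (mod 2), r = 001011100011010:
  s[0] = (101010101010101)·(001011100011010) mod 2 = 0+0+1+0+1+0+1+0+0+0+1+0+0+0+0 mod 2 = 0
  s[1] = (011001100110011)·(001011100011010) mod 2 = 0+0+1+0+0+1+1+0+0+0+1+0+0+1+0 mod 2 = 1
  s[2] = (000111100001111)·(001011100011010) mod 2 = 0+0+0+0+1+1+1+0+0+0+0+1+0+1+0 mod 2 = 1
  s[3] = (000000011111111)·(001011100011010) mod 2 = 0+0+0+0+0+0+0+0+0+0+1+1+0+1+0 mod 2 = 1
Syndrome = 0111
Non-zero syndrome: error at position 14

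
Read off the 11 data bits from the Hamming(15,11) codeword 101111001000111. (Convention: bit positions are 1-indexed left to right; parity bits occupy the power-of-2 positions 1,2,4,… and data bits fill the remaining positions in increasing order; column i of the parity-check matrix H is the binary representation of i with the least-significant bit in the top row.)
Parity bits occupy power-of-2 positions; data bits are at positions {3,5,6,7,9,10,11,12,13,14,15} (1-indexed).
Extract: c[3]=1 c[5]=1 c[6]=1 c[7]=0 c[9]=1 c[10]=0 c[11]=0 c[12]=0 c[13]=1 c[14]=1 c[15]=1
Data = 11101000111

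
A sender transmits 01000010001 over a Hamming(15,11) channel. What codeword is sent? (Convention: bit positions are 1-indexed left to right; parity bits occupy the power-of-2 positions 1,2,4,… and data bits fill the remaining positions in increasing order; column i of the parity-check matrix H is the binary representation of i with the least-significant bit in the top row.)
Codeword c = d · G (mod 2), d = 01000010001:
  c[0] = d·G[:,0] = (01000010001)·(11011010101) mod 2 = 0+1+0+0+0+0+1+0+0+0+1 mod 2 = 1
  c[1] = d·G[:,1] = (01000010001)·(10110110011) mod 2 = 0+0+0+0+0+0+1+0+0+0+1 mod 2 = 0
  c[2] = d·G[:,2] = (01000010001)·(10000000000) mod 2 = 0+0+0+0+0+0+0+0+0+0+0 mod 2 = 0
  c[3] = d·G[:,3] = (01000010001)·(01110001111) mod 2 = 0+1+0+0+0+0+0+0+0+0+1 mod 2 = 0
  c[4] = d·G[:,4] = (01000010001)·(01000000000) mod 2 = 0+1+0+0+0+0+0+0+0+0+0 mod 2 = 1
  c[5] = d·G[:,5] = (01000010001)·(00100000000) mod 2 = 0+0+0+0+0+0+0+0+0+0+0 mod 2 = 0
  c[6] = d·G[:,6] = (01000010001)·(00010000000) mod 2 = 0+0+0+0+0+0+0+0+0+0+0 mod 2 = 0
  c[7] = d·G[:,7] = (01000010001)·(00001111111) mod 2 = 0+0+0+0+0+0+1+0+0+0+1 mod 2 = 0
  c[8] = d·G[:,8] = (01000010001)·(00001000000) mod 2 = 0+0+0+0+0+0+0+0+0+0+0 mod 2 = 0
  c[9] = d·G[:,9] = (01000010001)·(00000100000) mod 2 = 0+0+0+0+0+0+0+0+0+0+0 mod 2 = 0
  c[10] = d·G[:,10] = (01000010001)·(00000010000) mod 2 = 0+0+0+0+0+0+1+0+0+0+0 mod 2 = 1
  c[11] = d·G[:,11] = (01000010001)·(00000001000) mod 2 = 0+0+0+0+0+0+0+0+0+0+0 mod 2 = 0
  c[12] = d·G[:,12] = (01000010001)·(00000000100) mod 2 = 0+0+0+0+0+0+0+0+0+0+0 mod 2 = 0
  c[13] = d·G[:,13] = (01000010001)·(00000000010) mod 2 = 0+0+0+0+0+0+0+0+0+0+0 mod 2 = 0
  c[14] = d·G[:,14] = (01000010001)·(00000000001) mod 2 = 0+0+0+0+0+0+0+0+0+0+1 mod 2 = 1
Codeword = 100010000010001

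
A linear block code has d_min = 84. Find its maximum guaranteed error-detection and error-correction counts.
(a) Detection requires d_min ≥ e+1, so e ≤ d_min − 1 = 83.
(b) Correction requires d_min ≥ 2t+1, so t ≤ ⌊(d_min − 1)/2⌋ = ⌊83/2⌋ = 41.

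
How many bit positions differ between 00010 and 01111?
XOR = 01101, count of 1s = 3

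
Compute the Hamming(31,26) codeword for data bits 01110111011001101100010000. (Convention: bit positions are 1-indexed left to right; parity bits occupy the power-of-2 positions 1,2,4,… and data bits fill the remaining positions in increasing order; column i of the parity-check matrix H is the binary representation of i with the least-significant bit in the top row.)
Codeword c = d · G (mod 2), d = 01110111011001101100010000:
  c[0] = d·G[:,0] = (01110111011001101100010000)·(11011010101101010101010101) mod 2 = 0+1+0+1+0+0+1+0+0+0+1+0+0+1+0+0+0+1+0+0+0+1+0+0+0+0 mod 2 = 1
  c[1] = d·G[:,1] = (01110111011001101100010000)·(10110110011011001100110011) mod 2 = 0+0+1+1+0+1+1+0+0+1+1+0+0+1+0+0+1+1+0+0+0+1+0+0+0+0 mod 2 = 0
  c[2] = d·G[:,2] = (01110111011001101100010000)·(10000000000000000000000000) mod 2 = 0+0+0+0+0+0+0+0+0+0+0+0+0+0+0+0+0+0+0+0+0+0+0+0+0+0 mod 2 = 0
  c[3] = d·G[:,3] = (01110111011001101100010000)·(01110001111000111100001111) mod 2 = 0+1+1+1+0+0+0+1+0+1+1+0+0+0+1+0+1+1+0+0+0+0+0+0+0+0 mod 2 = 1
  c[4] = d·G[:,4] = (01110111011001101100010000)·(01000000000000000000000000) mod 2 = 0+1+0+0+0+0+0+0+0+0+0+0+0+0+0+0+0+0+0+0+0+0+0+0+0+0 mod 2 = 1
  c[5] = d·G[:,5] = (01110111011001101100010000)·(00100000000000000000000000) mod 2 = 0+0+1+0+0+0+0+0+0+0+0+0+0+0+0+0+0+0+0+0+0+0+0+0+0+0 mod 2 = 1
  c[6] = d·G[:,6] = (01110111011001101100010000)·(00010000000000000000000000) mod 2 = 0+0+0+1+0+0+0+0+0+0+0+0+0+0+0+0+0+0+0+0+0+0+0+0+0+0 mod 2 = 1
  c[7] = d·G[:,7] = (01110111011001101100010000)·(00001111111000000011111111) mod 2 = 0+0+0+0+0+1+1+1+0+1+1+0+0+0+0+0+0+0+0+0+0+1+0+0+0+0 mod 2 = 0
  c[8] = d·G[:,8] = (01110111011001101100010000)·(00001000000000000000000000) mod 2 = 0+0+0+0+0+0+0+0+0+0+0+0+0+0+0+0+0+0+0+0+0+0+0+0+0+0 mod 2 = 0
  c[9] = d·G[:,9] = (01110111011001101100010000)·(00000100000000000000000000) mod 2 = 0+0+0+0+0+1+0+0+0+0+0+0+0+0+0+0+0+0+0+0+0+0+0+0+0+0 mod 2 = 1
  c[10] = d·G[:,10] = (01110111011001101100010000)·(00000010000000000000000000) mod 2 = 0+0+0+0+0+0+1+0+0+0+0+0+0+0+0+0+0+0+0+0+0+0+0+0+0+0 mod 2 = 1
  c[11] = d·G[:,11] = (01110111011001101100010000)·(00000001000000000000000000) mod 2 = 0+0+0+0+0+0+0+1+0+0+0+0+0+0+0+0+0+0+0+0+0+0+0+0+0+0 mod 2 = 1
  c[12] = d·G[:,12] = (01110111011001101100010000)·(00000000100000000000000000) mod 2 = 0+0+0+0+0+0+0+0+0+0+0+0+0+0+0+0+0+0+0+0+0+0+0+0+0+0 mod 2 = 0
  c[13] = d·G[:,13] = (01110111011001101100010000)·(00000000010000000000000000) mod 2 = 0+0+0+0+0+0+0+0+0+1+0+0+0+0+0+0+0+0+0+0+0+0+0+0+0+0 mod 2 = 1
  c[14] = d·G[:,14] = (01110111011001101100010000)·(00000000001000000000000000) mod 2 = 0+0+0+0+0+0+0+0+0+0+1+0+0+0+0+0+0+0+0+0+0+0+0+0+0+0 mod 2 = 1
  c[15] = d·G[:,15] = (01110111011001101100010000)·(00000000000111111111111111) mod 2 = 0+0+0+0+0+0+0+0+0+0+0+0+0+1+1+0+1+1+0+0+0+1+0+0+0+0 mod 2 = 1
  c[16] = d·G[:,16] = (01110111011001101100010000)·(00000000000100000000000000) mod 2 = 0+0+0+0+0+0+0+0+0+0+0+0+0+0+0+0+0+0+0+0+0+0+0+0+0+0 mod 2 = 0
  c[17] = d·G[:,17] = (01110111011001101100010000)·(00000000000010000000000000) mod 2 = 0+0+0+0+0+0+0+0+0+0+0+0+0+0+0+0+0+0+0+0+0+0+0+0+0+0 mod 2 = 0
  c[18] = d·G[:,18] = (01110111011001101100010000)·(00000000000001000000000000) mod 2 = 0+0+0+0+0+0+0+0+0+0+0+0+0+1+0+0+0+0+0+0+0+0+0+0+0+0 mod 2 = 1
  c[19] = d·G[:,19] = (01110111011001101100010000)·(00000000000000100000000000) mod 2 = 0+0+0+0+0+0+0+0+0+0+0+0+0+0+1+0+0+0+0+0+0+0+0+0+0+0 mod 2 = 1
  c[20] = d·G[:,20] = (01110111011001101100010000)·(00000000000000010000000000) mod 2 = 0+0+0+0+0+0+0+0+0+0+0+0+0+0+0+0+0+0+0+0+0+0+0+0+0+0 mod 2 = 0
  c[21] = d·G[:,21] = (01110111011001101100010000)·(00000000000000001000000000) mod 2 = 0+0+0+0+0+0+0+0+0+0+0+0+0+0+0+0+1+0+0+0+0+0+0+0+0+0 mod 2 = 1
  c[22] = d·G[:,22] = (01110111011001101100010000)·(00000000000000000100000000) mod 2 = 0+0+0+0+0+0+0+0+0+0+0+0+0+0+0+0+0+1+0+0+0+0+0+0+0+0 mod 2 = 1
  c[23] = d·G[:,23] = (01110111011001101100010000)·(00000000000000000010000000) mod 2 = 0+0+0+0+0+0+0+0+0+0+0+0+0+0+0+0+0+0+0+0+0+0+0+0+0+0 mod 2 = 0
  c[24] = d·G[:,24] = (01110111011001101100010000)·(00000000000000000001000000) mod 2 = 0+0+0+0+0+0+0+0+0+0+0+0+0+0+0+0+0+0+0+0+0+0+0+0+0+0 mod 2 = 0
  c[25] = d·G[:,25] = (01110111011001101100010000)·(00000000000000000000100000) mod 2 = 0+0+0+0+0+0+0+0+0+0+0+0+0+0+0+0+0+0+0+0+0+0+0+0+0+0 mod 2 = 0
  c[26] = d·G[:,26] = (01110111011001101100010000)·(00000000000000000000010000) mod 2 = 0+0+0+0+0+0+0+0+0+0+0+0+0+0+0+0+0+0+0+0+0+1+0+0+0+0 mod 2 = 1
  c[27] = d·G[:,27] = (01110111011001101100010000)·(00000000000000000000001000) mod 2 = 0+0+0+0+0+0+0+0+0+0+0+0+0+0+0+0+0+0+0+0+0+0+0+0+0+0 mod 2 = 0
  c[28] = d·G[:,28] = (01110111011001101100010000)·(00000000000000000000000100) mod 2 = 0+0+0+0+0+0+0+0+0+0+0+0+0+0+0+0+0+0+0+0+0+0+0+0+0+0 mod 2 = 0
  c[29] = d·G[:,29] = (01110111011001101100010000)·(00000000000000000000000010) mod 2 = 0+0+0+0+0+0+0+0+0+0+0+0+0+0+0+0+0+0+0+0+0+0+0+0+0+0 mod 2 = 0
  c[30] = d·G[:,30] = (01110111011001101100010000)·(00000000000000000000000001) mod 2 = 0+0+0+0+0+0+0+0+0+0+0+0+0+0+0+0+0+0+0+0+0+0+0+0+0+0 mod 2 = 0
Codeword = 1001111001110111001101100010000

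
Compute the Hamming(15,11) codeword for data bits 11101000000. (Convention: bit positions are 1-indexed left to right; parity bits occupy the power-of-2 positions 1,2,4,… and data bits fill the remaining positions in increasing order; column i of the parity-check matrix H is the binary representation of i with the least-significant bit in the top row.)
Codeword c = d · G (mod 2), d = 11101000000:
  c[0] = d·G[:,0] = (11101000000)·(11011010101) mod 2 = 1+1+0+0+1+0+0+0+0+0+0 mod 2 = 1
  c[1] = d·G[:,1] = (11101000000)·(10110110011) mod 2 = 1+0+1+0+0+0+0+0+0+0+0 mod 2 = 0
  c[2] = d·G[:,2] = (11101000000)·(10000000000) mod 2 = 1+0+0+0+0+0+0+0+0+0+0 mod 2 = 1
  c[3] = d·G[:,3] = (11101000000)·(01110001111) mod 2 = 0+1+1+0+0+0+0+0+0+0+0 mod 2 = 0
  c[4] = d·G[:,4] = (11101000000)·(01000000000) mod 2 = 0+1+0+0+0+0+0+0+0+0+0 mod 2 = 1
  c[5] = d·G[:,5] = (11101000000)·(00100000000) mod 2 = 0+0+1+0+0+0+0+0+0+0+0 mod 2 = 1
  c[6] = d·G[:,6] = (11101000000)·(00010000000) mod 2 = 0+0+0+0+0+0+0+0+0+0+0 mod 2 = 0
  c[7] = d·G[:,7] = (11101000000)·(00001111111) mod 2 = 0+0+0+0+1+0+0+0+0+0+0 mod 2 = 1
  c[8] = d·G[:,8] = (11101000000)·(00001000000) mod 2 = 0+0+0+0+1+0+0+0+0+0+0 mod 2 = 1
  c[9] = d·G[:,9] = (11101000000)·(00000100000) mod 2 = 0+0+0+0+0+0+0+0+0+0+0 mod 2 = 0
  c[10] = d·G[:,10] = (11101000000)·(00000010000) mod 2 = 0+0+0+0+0+0+0+0+0+0+0 mod 2 = 0
  c[11] = d·G[:,11] = (11101000000)·(00000001000) mod 2 = 0+0+0+0+0+0+0+0+0+0+0 mod 2 = 0
  c[12] = d·G[:,12] = (11101000000)·(00000000100) mod 2 = 0+0+0+0+0+0+0+0+0+0+0 mod 2 = 0
  c[13] = d·G[:,13] = (11101000000)·(00000000010) mod 2 = 0+0+0+0+0+0+0+0+0+0+0 mod 2 = 0
  c[14] = d·G[:,14] = (11101000000)·(00000000001) mod 2 = 0+0+0+0+0+0+0+0+0+0+0 mod 2 = 0
Codeword = 101011011000000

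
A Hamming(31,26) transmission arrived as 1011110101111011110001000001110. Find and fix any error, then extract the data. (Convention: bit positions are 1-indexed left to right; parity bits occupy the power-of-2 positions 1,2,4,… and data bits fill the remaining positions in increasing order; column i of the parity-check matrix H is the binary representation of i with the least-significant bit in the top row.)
Syndrome s = H · r^T (mod 2), r = 1011110101111011110001000001110:
  s[0] = (1010101010101010101010101010101)·(1011110101111011110001000001110) mod 2 = 1+0+1+0+1+0+0+0+0+0+1+0+1+0+1+0+1+0+0+0+0+0+0+0+0+0+0+0+1+0+0 mod 2 = 0
  s[1] = (0110011001100110011001100110011)·(1011110101111011110001000001110) mod 2 = 0+0+1+0+0+1+0+0+0+1+1+0+0+0+1+0+0+1+0+0+0+1+0+0+0+0+0+0+0+1+0 mod 2 = 0
  s[2] = (0001111000011110000111100001111)·(1011110101111011110001000001110) mod 2 = 0+0+0+1+1+1+0+0+0+0+0+1+1+0+1+0+0+0+0+0+0+1+0+0+0+0+0+1+1+1+0 mod 2 = 0
  s[3] = (0000000111111110000000011111111)·(1011110101111011110001000001110) mod 2 = 0+0+0+0+0+0+0+1+0+1+1+1+1+0+1+0+0+0+0+0+0+0+0+0+0+0+0+1+1+1+0 mod 2 = 1
  s[4] = (0000000000000001111111111111111)·(1011110101111011110001000001110) mod 2 = 0+0+0+0+0+0+0+0+0+0+0+0+0+0+0+1+1+1+0+0+0+1+0+0+0+0+0+1+1+1+0 mod 2 = 1
Syndrome = 00011
Column 24 of H equals this syndrome → error at bit 24 (1-indexed).
Flip bit 24: 1011110101111011110001000001110 → 1011110101111011110001010001110
Extract data bits at positions {3,5,6,7,9,10,11,12,13,14,15,17,18,19,20,21,22,23,24,25,26,27,28,29,30,31}: 11100111101110001010001110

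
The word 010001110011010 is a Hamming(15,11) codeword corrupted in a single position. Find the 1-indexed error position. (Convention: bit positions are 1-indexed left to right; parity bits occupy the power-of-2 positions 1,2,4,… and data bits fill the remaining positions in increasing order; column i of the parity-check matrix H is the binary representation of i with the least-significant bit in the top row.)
Syndrome s = H · r^T (mod 2), r = 010001110011010:
  s[0] = (101010101010101)·(010001110011010) mod 2 = 0+0+0+0+0+0+1+0+0+0+1+0+0+0+0 mod 2 = 0
  s[1] = (011001100110011)·(010001110011010) mod 2 = 0+1+0+0+0+1+1+0+0+0+1+0+0+1+0 mod 2 = 1
  s[2] = (000111100001111)·(010001110011010) mod 2 = 0+0+0+0+0+1+1+0+0+0+0+1+0+1+0 mod 2 = 0
  s[3] = (000000011111111)·(010001110011010) mod 2 = 0+0+0+0+0+0+0+1+0+0+1+1+0+1+0 mod 2 = 0
Syndrome = 0100
Column i of H is the binary representation of i, so the syndrome is the binary index of the flipped bit.
Read s = 0100 with s[0] as LSB: 0·2^0 + 1·2^1 + 0·2^2 + 0·2^3 = 2.
Error is at bit position 2.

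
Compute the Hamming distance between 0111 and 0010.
XOR = 0101, count of 1s = 2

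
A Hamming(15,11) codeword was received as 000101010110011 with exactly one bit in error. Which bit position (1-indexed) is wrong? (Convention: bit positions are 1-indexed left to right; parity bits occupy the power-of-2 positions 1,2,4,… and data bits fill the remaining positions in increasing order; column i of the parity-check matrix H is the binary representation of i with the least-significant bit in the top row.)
Syndrome s = H · r^T (mod 2), r = 000101010110011:
  s[0] = (101010101010101)·(000101010110011) mod 2 = 0+0+0+0+0+0+0+0+0+0+1+0+0+0+1 mod 2 = 0
  s[1] = (011001100110011)·(000101010110011) mod 2 = 0+0+0+0+0+1+0+0+0+1+1+0+0+1+1 mod 2 = 1
  s[2] = (000111100001111)·(000101010110011) mod 2 = 0+0+0+1+0+1+0+0+0+0+0+0+0+1+1 mod 2 = 0
  s[3] = (000000011111111)·(000101010110011) mod 2 = 0+0+0+0+0+0+0+1+0+1+1+0+0+1+1 mod 2 = 1
Syndrome = 0101
Column i of H is the binary representation of i, so the syndrome is the binary index of the flipped bit.
Read s = 0101 with s[0] as LSB: 0·2^0 + 1·2^1 + 0·2^2 + 1·2^3 = 10.
Error is at bit position 10.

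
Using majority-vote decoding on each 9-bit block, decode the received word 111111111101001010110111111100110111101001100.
Split into 9-bit blocks and majority-vote each:
  block 1 = 111111111: 9 ones, 0 zeros → 1
  block 2 = 101001010: 4 ones, 5 zeros → 0
  block 3 = 110111111: 8 ones, 1 zeros → 1
  block 4 = 100110111: 6 ones, 3 zeros → 1
  block 5 = 101001100: 4 ones, 5 zeros → 0
Decoded = 10110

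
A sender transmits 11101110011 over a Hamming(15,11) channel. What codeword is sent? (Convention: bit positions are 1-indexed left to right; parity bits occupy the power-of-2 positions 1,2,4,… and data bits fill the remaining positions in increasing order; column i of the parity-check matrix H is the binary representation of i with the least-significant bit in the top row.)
Codeword c = d · G (mod 2), d = 11101110011:
  c[0] = d·G[:,0] = (11101110011)·(11011010101) mod 2 = 1+1+0+0+1+0+1+0+0+0+1 mod 2 = 1
  c[1] = d·G[:,1] = (11101110011)·(10110110011) mod 2 = 1+0+1+0+0+1+1+0+0+1+1 mod 2 = 0
  c[2] = d·G[:,2] = (11101110011)·(10000000000) mod 2 = 1+0+0+0+0+0+0+0+0+0+0 mod 2 = 1
  c[3] = d·G[:,3] = (11101110011)·(01110001111) mod 2 = 0+1+1+0+0+0+0+0+0+1+1 mod 2 = 0
  c[4] = d·G[:,4] = (11101110011)·(01000000000) mod 2 = 0+1+0+0+0+0+0+0+0+0+0 mod 2 = 1
  c[5] = d·G[:,5] = (11101110011)·(00100000000) mod 2 = 0+0+1+0+0+0+0+0+0+0+0 mod 2 = 1
  c[6] = d·G[:,6] = (11101110011)·(00010000000) mod 2 = 0+0+0+0+0+0+0+0+0+0+0 mod 2 = 0
  c[7] = d·G[:,7] = (11101110011)·(00001111111) mod 2 = 0+0+0+0+1+1+1+0+0+1+1 mod 2 = 1
  c[8] = d·G[:,8] = (11101110011)·(00001000000) mod 2 = 0+0+0+0+1+0+0+0+0+0+0 mod 2 = 1
  c[9] = d·G[:,9] = (11101110011)·(00000100000) mod 2 = 0+0+0+0+0+1+0+0+0+0+0 mod 2 = 1
  c[10] = d·G[:,10] = (11101110011)·(00000010000) mod 2 = 0+0+0+0+0+0+1+0+0+0+0 mod 2 = 1
  c[11] = d·G[:,11] = (11101110011)·(00000001000) mod 2 = 0+0+0+0+0+0+0+0+0+0+0 mod 2 = 0
  c[12] = d·G[:,12] = (11101110011)·(00000000100) mod 2 = 0+0+0+0+0+0+0+0+0+0+0 mod 2 = 0
  c[13] = d·G[:,13] = (11101110011)·(00000000010) mod 2 = 0+0+0+0+0+0+0+0+0+1+0 mod 2 = 1
  c[14] = d·G[:,14] = (11101110011)·(00000000001) mod 2 = 0+0+0+0+0+0+0+0+0+0+1 mod 2 = 1
Codeword = 101011011110011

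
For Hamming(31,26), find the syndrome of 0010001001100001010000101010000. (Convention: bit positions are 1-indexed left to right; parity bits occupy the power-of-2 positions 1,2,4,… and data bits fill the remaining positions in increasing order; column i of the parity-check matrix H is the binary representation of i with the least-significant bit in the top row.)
Syndrome s = H · r^T (mod 2), r = 0010001001100001010000101010000:
  s[0] = (1010101010101010101010101010101)·(0010001001100001010000101010000) mod 2 = 0+0+1+0+0+0+1+0+0+0+1+0+0+0+0+0+0+0+0+0+0+0+1+0+1+0+1+0+0+0+0 mod 2 = 0
  s[1] = (0110011001100110011001100110011)·(0010001001100001010000101010000) mod 2 = 0+0+1+0+0+0+1+0+0+1+1+0+0+0+0+0+0+1+0+0+0+0+1+0+0+0+1+0+0+0+0 mod 2 = 1
  s[2] = (0001111000011110000111100001111)·(0010001001100001010000101010000) mod 2 = 0+0+0+0+0+0+1+0+0+0+0+0+0+0+0+0+0+0+0+0+0+0+1+0+0+0+0+0+0+0+0 mod 2 = 0
  s[3] = (0000000111111110000000011111111)·(0010001001100001010000101010000) mod 2 = 0+0+0+0+0+0+0+0+0+1+1+0+0+0+0+0+0+0+0+0+0+0+0+0+1+0+1+0+0+0+0 mod 2 = 0
  s[4] = (0000000000000001111111111111111)·(0010001001100001010000101010000) mod 2 = 0+0+0+0+0+0+0+0+0+0+0+0+0+0+0+1+0+1+0+0+0+0+1+0+1+0+1+0+0+0+0 mod 2 = 1
Syndrome = 01001
Non-zero syndrome: error at position 18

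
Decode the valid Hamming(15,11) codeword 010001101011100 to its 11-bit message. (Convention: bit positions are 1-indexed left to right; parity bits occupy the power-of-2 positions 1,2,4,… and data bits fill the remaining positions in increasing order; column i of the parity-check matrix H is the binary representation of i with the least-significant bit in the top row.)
Parity bits occupy power-of-2 positions; data bits are at positions {3,5,6,7,9,10,11,12,13,14,15} (1-indexed).
Extract: c[3]=0 c[5]=0 c[6]=1 c[7]=1 c[9]=1 c[10]=0 c[11]=1 c[12]=1 c[13]=1 c[14]=0 c[15]=0
Data = 00111011100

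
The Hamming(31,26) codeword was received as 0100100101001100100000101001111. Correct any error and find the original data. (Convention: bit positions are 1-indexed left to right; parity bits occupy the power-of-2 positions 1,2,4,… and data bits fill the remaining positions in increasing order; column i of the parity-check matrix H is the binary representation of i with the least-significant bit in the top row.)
Syndrome s = H · r^T (mod 2), r = 0100100101001100100000101001111:
  s[0] = (1010101010101010101010101010101)·(0100100101001100100000101001111) mod 2 = 0+0+0+0+1+0+0+0+0+0+0+0+1+0+0+0+1+0+0+0+0+0+1+0+1+0+0+0+1+0+1 mod 2 = 1
  s[1] = (0110011001100110011001100110011)·(0100100101001100100000101001111) mod 2 = 0+1+0+0+0+0+0+0+0+1+0+0+0+1+0+0+0+0+0+0+0+0+1+0+0+0+0+0+0+1+1 mod 2 = 0
  s[2] = (0001111000011110000111100001111)·(0100100101001100100000101001111) mod 2 = 0+0+0+0+1+0+0+0+0+0+0+0+1+1+0+0+0+0+0+0+0+0+1+0+0+0+0+1+1+1+1 mod 2 = 0
  s[3] = (0000000111111110000000011111111)·(0100100101001100100000101001111) mod 2 = 0+0+0+0+0+0+0+1+0+1+0+0+1+1+0+0+0+0+0+0+0+0+0+0+1+0+0+1+1+1+1 mod 2 = 1
  s[4] = (0000000000000001111111111111111)·(0100100101001100100000101001111) mod 2 = 0+0+0+0+0+0+0+0+0+0+0+0+0+0+0+0+1+0+0+0+0+0+1+0+1+0+0+1+1+1+1 mod 2 = 1
Syndrome = 10011
Column 25 of H equals this syndrome → error at bit 25 (1-indexed).
Flip bit 25: 0100100101001100100000101001111 → 0100100101001100100000100001111
Extract data bits at positions {3,5,6,7,9,10,11,12,13,14,15,17,18,19,20,21,22,23,24,25,26,27,28,29,30,31}: 01000100110100000100001111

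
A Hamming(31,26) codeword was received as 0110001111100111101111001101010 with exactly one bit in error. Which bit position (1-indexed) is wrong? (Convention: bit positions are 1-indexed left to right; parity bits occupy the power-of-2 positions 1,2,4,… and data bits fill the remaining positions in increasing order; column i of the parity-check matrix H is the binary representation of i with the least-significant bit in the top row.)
Syndrome s = H · r^T (mod 2), r = 0110001111100111101111001101010:
  s[0] = (1010101010101010101010101010101)·(0110001111100111101111001101010) mod 2 = 0+0+1+0+0+0+1+0+1+0+1+0+0+0+1+0+1+0+1+0+1+0+0+0+1+0+0+0+0+0+0 mod 2 = 1
  s[1] = (0110011001100110011001100110011)·(0110001111100111101111001101010) mod 2 = 0+1+1+0+0+0+1+0+0+1+1+0+0+1+1+0+0+0+1+0+0+1+0+0+0+1+0+0+0+1+0 mod 2 = 1
  s[2] = (0001111000011110000111100001111)·(0110001111100111101111001101010) mod 2 = 0+0+0+0+0+0+1+0+0+0+0+0+0+1+1+0+0+0+0+1+1+1+0+0+0+0+0+1+0+1+0 mod 2 = 0
  s[3] = (0000000111111110000000011111111)·(0110001111100111101111001101010) mod 2 = 0+0+0+0+0+0+0+1+1+1+1+0+0+1+1+0+0+0+0+0+0+0+0+0+1+1+0+1+0+1+0 mod 2 = 0
  s[4] = (0000000000000001111111111111111)·(0110001111100111101111001101010) mod 2 = 0+0+0+0+0+0+0+0+0+0+0+0+0+0+0+1+1+0+1+1+1+1+0+0+1+1+0+1+0+1+0 mod 2 = 0
Syndrome = 11000
Column i of H is the binary representation of i, so the syndrome is the binary index of the flipped bit.
Read s = 11000 with s[0] as LSB: 1·2^0 + 1·2^1 + 0·2^2 + 0·2^3 + 0·2^4 = 3.
Error is at bit position 3.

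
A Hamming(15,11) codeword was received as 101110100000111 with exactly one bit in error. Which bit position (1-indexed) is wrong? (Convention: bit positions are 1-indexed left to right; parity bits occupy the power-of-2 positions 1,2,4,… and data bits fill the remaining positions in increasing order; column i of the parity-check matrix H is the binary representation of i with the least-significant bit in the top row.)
Syndrome s = H · r^T (mod 2), r = 101110100000111:
  s[0] = (101010101010101)·(101110100000111) mod 2 = 1+0+1+0+1+0+1+0+0+0+0+0+1+0+1 mod 2 = 0
  s[1] = (011001100110011)·(101110100000111) mod 2 = 0+0+1+0+0+0+1+0+0+0+0+0+0+1+1 mod 2 = 0
  s[2] = (000111100001111)·(101110100000111) mod 2 = 0+0+0+1+1+0+1+0+0+0+0+0+1+1+1 mod 2 = 0
  s[3] = (000000011111111)·(101110100000111) mod 2 = 0+0+0+0+0+0+0+0+0+0+0+0+1+1+1 mod 2 = 1
Syndrome = 0001
Column i of H is the binary representation of i, so the syndrome is the binary index of the flipped bit.
Read s = 0001 with s[0] as LSB: 0·2^0 + 0·2^1 + 0·2^2 + 1·2^3 = 8.
Error is at bit position 8.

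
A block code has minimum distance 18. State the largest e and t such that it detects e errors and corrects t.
(a) Detection requires d_min ≥ e+1, so e ≤ d_min − 1 = 17.
(b) Correction requires d_min ≥ 2t+1, so t ≤ ⌊(d_min − 1)/2⌋ = ⌊17/2⌋ = 8.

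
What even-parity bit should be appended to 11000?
Sum of data bits: 1+1+0+0+0 = 2.
2 mod 2 = 0, so parity bit = 0.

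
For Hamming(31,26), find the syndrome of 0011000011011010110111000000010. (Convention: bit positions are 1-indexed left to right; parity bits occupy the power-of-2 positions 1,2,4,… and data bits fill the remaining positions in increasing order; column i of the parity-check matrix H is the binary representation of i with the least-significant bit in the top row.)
Syndrome s = H · r^T (mod 2), r = 0011000011011010110111000000010:
  s[0] = (1010101010101010101010101010101)·(0011000011011010110111000000010) mod 2 = 0+0+1+0+0+0+0+0+1+0+0+0+1+0+1+0+1+0+0+0+1+0+0+0+0+0+0+0+0+0+0 mod 2 = 0
  s[1] = (0110011001100110011001100110011)·(0011000011011010110111000000010) mod 2 = 0+0+1+0+0+0+0+0+0+1+0+0+0+0+1+0+0+1+0+0+0+1+0+0+0+0+0+0+0+1+0 mod 2 = 0
  s[2] = (0001111000011110000111100001111)·(0011000011011010110111000000010) mod 2 = 0+0+0+1+0+0+0+0+0+0+0+1+1+0+1+0+0+0+0+1+1+1+0+0+0+0+0+0+0+1+0 mod 2 = 0
  s[3] = (0000000111111110000000011111111)·(0011000011011010110111000000010) mod 2 = 0+0+0+0+0+0+0+0+1+1+0+1+1+0+1+0+0+0+0+0+0+0+0+0+0+0+0+0+0+1+0 mod 2 = 0
  s[4] = (0000000000000001111111111111111)·(0011000011011010110111000000010) mod 2 = 0+0+0+0+0+0+0+0+0+0+0+0+0+0+0+0+1+1+0+1+1+1+0+0+0+0+0+0+0+1+0 mod 2 = 0
Syndrome = 00000
s = 0: no error detected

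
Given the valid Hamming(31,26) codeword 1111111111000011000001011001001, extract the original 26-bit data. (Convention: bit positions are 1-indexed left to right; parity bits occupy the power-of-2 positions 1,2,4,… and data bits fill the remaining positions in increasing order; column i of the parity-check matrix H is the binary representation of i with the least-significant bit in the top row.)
Parity bits occupy power-of-2 positions; data bits are at positions {3,5,6,7,9,10,11,12,13,14,15,17,18,19,20,21,22,23,24,25,26,27,28,29,30,31} (1-indexed).
Extract: c[3]=1 c[5]=1 c[6]=1 c[7]=1 c[9]=1 c[10]=1 c[11]=0 c[12]=0 c[13]=0 c[14]=0 c[15]=1 c[17]=0 c[18]=0 c[19]=0 c[20]=0 c[21]=0 c[22]=1 c[23]=0 c[24]=1 c[25]=1 c[26]=0 c[27]=0 c[28]=1 c[29]=0 c[30]=0 c[31]=1
Data = 11111100001000001011001001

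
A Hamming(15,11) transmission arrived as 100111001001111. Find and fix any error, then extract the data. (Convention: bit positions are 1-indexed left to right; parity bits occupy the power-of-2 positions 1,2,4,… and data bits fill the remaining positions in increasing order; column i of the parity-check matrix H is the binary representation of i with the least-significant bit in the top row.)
Syndrome s = H · r^T (mod 2), r = 100111001001111:
  s[0] = (101010101010101)·(100111001001111) mod 2 = 1+0+0+0+1+0+0+0+1+0+0+0+1+0+1 mod 2 = 1
  s[1] = (011001100110011)·(100111001001111) mod 2 = 0+0+0+0+0+1+0+0+0+0+0+0+0+1+1 mod 2 = 1
  s[2] = (000111100001111)·(100111001001111) mod 2 = 0+0+0+1+1+1+0+0+0+0+0+1+1+1+1 mod 2 = 1
  s[3] = (000000011111111)·(100111001001111) mod 2 = 0+0+0+0+0+0+0+0+1+0+0+1+1+1+1 mod 2 = 1
Syndrome = 1111
Column 15 of H equals this syndrome → error at bit 15 (1-indexed).
Flip bit 15: 100111001001111 → 100111001001110
Extract data bits at positions {3,5,6,7,9,10,11,12,13,14,15}: 01101001110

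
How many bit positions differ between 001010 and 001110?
XOR = 000100, count of 1s = 1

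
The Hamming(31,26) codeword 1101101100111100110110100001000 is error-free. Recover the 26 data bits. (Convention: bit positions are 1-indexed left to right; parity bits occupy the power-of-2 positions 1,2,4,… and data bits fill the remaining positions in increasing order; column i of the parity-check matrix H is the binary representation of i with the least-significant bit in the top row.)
Parity bits occupy power-of-2 positions; data bits are at positions {3,5,6,7,9,10,11,12,13,14,15,17,18,19,20,21,22,23,24,25,26,27,28,29,30,31} (1-indexed).
Extract: c[3]=0 c[5]=1 c[6]=0 c[7]=1 c[9]=0 c[10]=0 c[11]=1 c[12]=1 c[13]=1 c[14]=1 c[15]=0 c[17]=1 c[18]=1 c[19]=0 c[20]=1 c[21]=1 c[22]=0 c[23]=1 c[24]=0 c[25]=0 c[26]=0 c[27]=0 c[28]=1 c[29]=0 c[30]=0 c[31]=0
Data = 01010011110110110100001000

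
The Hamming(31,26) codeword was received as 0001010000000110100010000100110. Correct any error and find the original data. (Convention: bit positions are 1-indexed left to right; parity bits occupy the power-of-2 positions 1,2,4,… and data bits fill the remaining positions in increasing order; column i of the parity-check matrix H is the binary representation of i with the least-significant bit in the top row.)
Syndrome s = H · r^T (mod 2), r = 0001010000000110100010000100110:
  s[0] = (1010101010101010101010101010101)·(0001010000000110100010000100110) mod 2 = 0+0+0+0+0+0+0+0+0+0+0+0+0+0+1+0+1+0+0+0+1+0+0+0+0+0+0+0+1+0+0 mod 2 = 0
  s[1] = (0110011001100110011001100110011)·(0001010000000110100010000100110) mod 2 = 0+0+0+0+0+1+0+0+0+0+0+0+0+1+1+0+0+0+0+0+0+0+0+0+0+1+0+0+0+1+0 mod 2 = 1
  s[2] = (0001111000011110000111100001111)·(0001010000000110100010000100110) mod 2 = 0+0+0+1+0+1+0+0+0+0+0+0+0+1+1+0+0+0+0+0+1+0+0+0+0+0+0+0+1+1+0 mod 2 = 1
  s[3] = (0000000111111110000000011111111)·(0001010000000110100010000100110) mod 2 = 0+0+0+0+0+0+0+0+0+0+0+0+0+1+1+0+0+0+0+0+0+0+0+0+0+1+0+0+1+1+0 mod 2 = 1
  s[4] = (0000000000000001111111111111111)·(0001010000000110100010000100110) mod 2 = 0+0+0+0+0+0+0+0+0+0+0+0+0+0+0+0+1+0+0+0+1+0+0+0+0+1+0+0+1+1+0 mod 2 = 1
Syndrome = 01111
Column 30 of H equals this syndrome → error at bit 30 (1-indexed).
Flip bit 30: 0001010000000110100010000100110 → 0001010000000110100010000100100
Extract data bits at positions {3,5,6,7,9,10,11,12,13,14,15,17,18,19,20,21,22,23,24,25,26,27,28,29,30,31}: 00100000011100010000100100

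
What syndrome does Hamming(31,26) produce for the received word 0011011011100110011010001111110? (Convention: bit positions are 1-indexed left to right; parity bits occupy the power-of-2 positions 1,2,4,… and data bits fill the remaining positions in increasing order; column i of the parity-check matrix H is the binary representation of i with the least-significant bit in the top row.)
Syndrome s = H · r^T (mod 2), r = 0011011011100110011010001111110:
  s[0] = (1010101010101010101010101010101)·(0011011011100110011010001111110) mod 2 = 0+0+1+0+0+0+1+0+1+0+1+0+0+0+1+0+0+0+1+0+1+0+0+0+1+0+1+0+1+0+0 mod 2 = 0
  s[1] = (0110011001100110011001100110011)·(0011011011100110011010001111110) mod 2 = 0+0+1+0+0+1+1+0+0+1+1+0+0+1+1+0+0+1+1+0+0+0+0+0+0+1+1+0+0+1+0 mod 2 = 0
  s[2] = (0001111000011110000111100001111)·(0011011011100110011010001111110) mod 2 = 0+0+0+1+0+1+1+0+0+0+0+0+0+1+1+0+0+0+0+0+1+0+0+0+0+0+0+1+1+1+0 mod 2 = 1
  s[3] = (0000000111111110000000011111111)·(0011011011100110011010001111110) mod 2 = 0+0+0+0+0+0+0+0+1+1+1+0+0+1+1+0+0+0+0+0+0+0+0+0+1+1+1+1+1+1+0 mod 2 = 1
  s[4] = (0000000000000001111111111111111)·(0011011011100110011010001111110) mod 2 = 0+0+0+0+0+0+0+0+0+0+0+0+0+0+0+0+0+1+1+0+1+0+0+0+1+1+1+1+1+1+0 mod 2 = 1
Syndrome = 00111
Non-zero syndrome: error at position 28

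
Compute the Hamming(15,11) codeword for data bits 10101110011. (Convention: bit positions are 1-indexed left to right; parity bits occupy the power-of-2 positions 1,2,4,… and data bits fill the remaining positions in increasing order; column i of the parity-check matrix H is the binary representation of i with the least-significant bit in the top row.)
Codeword c = d · G (mod 2), d = 10101110011:
  c[0] = d·G[:,0] = (10101110011)·(11011010101) mod 2 = 1+0+0+0+1+0+1+0+0+0+1 mod 2 = 0
  c[1] = d·G[:,1] = (10101110011)·(10110110011) mod 2 = 1+0+1+0+0+1+1+0+0+1+1 mod 2 = 0
  c[2] = d·G[:,2] = (10101110011)·(10000000000) mod 2 = 1+0+0+0+0+0+0+0+0+0+0 mod 2 = 1
  c[3] = d·G[:,3] = (10101110011)·(01110001111) mod 2 = 0+0+1+0+0+0+0+0+0+1+1 mod 2 = 1
  c[4] = d·G[:,4] = (10101110011)·(01000000000) mod 2 = 0+0+0+0+0+0+0+0+0+0+0 mod 2 = 0
  c[5] = d·G[:,5] = (10101110011)·(00100000000) mod 2 = 0+0+1+0+0+0+0+0+0+0+0 mod 2 = 1
  c[6] = d·G[:,6] = (10101110011)·(00010000000) mod 2 = 0+0+0+0+0+0+0+0+0+0+0 mod 2 = 0
  c[7] = d·G[:,7] = (10101110011)·(00001111111) mod 2 = 0+0+0+0+1+1+1+0+0+1+1 mod 2 = 1
  c[8] = d·G[:,8] = (10101110011)·(00001000000) mod 2 = 0+0+0+0+1+0+0+0+0+0+0 mod 2 = 1
  c[9] = d·G[:,9] = (10101110011)·(00000100000) mod 2 = 0+0+0+0+0+1+0+0+0+0+0 mod 2 = 1
  c[10] = d·G[:,10] = (10101110011)·(00000010000) mod 2 = 0+0+0+0+0+0+1+0+0+0+0 mod 2 = 1
  c[11] = d·G[:,11] = (10101110011)·(00000001000) mod 2 = 0+0+0+0+0+0+0+0+0+0+0 mod 2 = 0
  c[12] = d·G[:,12] = (10101110011)·(00000000100) mod 2 = 0+0+0+0+0+0+0+0+0+0+0 mod 2 = 0
  c[13] = d·G[:,13] = (10101110011)·(00000000010) mod 2 = 0+0+0+0+0+0+0+0+0+1+0 mod 2 = 1
  c[14] = d·G[:,14] = (10101110011)·(00000000001) mod 2 = 0+0+0+0+0+0+0+0+0+0+1 mod 2 = 1
Codeword = 001101011110011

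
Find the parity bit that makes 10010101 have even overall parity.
Sum of data bits: 1+0+0+1+0+1+0+1 = 4.
4 mod 2 = 0, so parity bit = 0.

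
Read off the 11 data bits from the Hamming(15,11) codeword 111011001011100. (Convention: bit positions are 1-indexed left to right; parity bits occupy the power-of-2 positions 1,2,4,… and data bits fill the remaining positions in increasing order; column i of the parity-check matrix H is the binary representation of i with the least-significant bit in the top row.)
Parity bits occupy power-of-2 positions; data bits are at positions {3,5,6,7,9,10,11,12,13,14,15} (1-indexed).
Extract: c[3]=1 c[5]=1 c[6]=1 c[7]=0 c[9]=1 c[10]=0 c[11]=1 c[12]=1 c[13]=1 c[14]=0 c[15]=0
Data = 11101011100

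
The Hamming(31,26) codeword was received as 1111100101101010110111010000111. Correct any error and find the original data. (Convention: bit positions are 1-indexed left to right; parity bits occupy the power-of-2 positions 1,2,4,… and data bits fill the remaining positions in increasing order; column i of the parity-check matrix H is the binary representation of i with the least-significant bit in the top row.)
Syndrome s = H · r^T (mod 2), r = 1111100101101010110111010000111:
  s[0] = (1010101010101010101010101010101)·(1111100101101010110111010000111) mod 2 = 1+0+1+0+1+0+0+0+0+0+1+0+1+0+1+0+1+0+0+0+1+0+0+0+0+0+0+0+1+0+1 mod 2 = 0
  s[1] = (0110011001100110011001100110011)·(1111100101101010110111010000111) mod 2 = 0+1+1+0+0+0+0+0+0+1+1+0+0+0+1+0+0+1+0+0+0+1+0+0+0+0+0+0+0+1+1 mod 2 = 1
  s[2] = (0001111000011110000111100001111)·(1111100101101010110111010000111) mod 2 = 0+0+0+1+1+0+0+0+0+0+0+0+1+0+1+0+0+0+0+1+1+1+0+0+0+0+0+0+1+1+1 mod 2 = 0
  s[3] = (0000000111111110000000011111111)·(1111100101101010110111010000111) mod 2 = 0+0+0+0+0+0+0+1+0+1+1+0+1+0+1+0+0+0+0+0+0+0+0+1+0+0+0+0+1+1+1 mod 2 = 1
  s[4] = (0000000000000001111111111111111)·(1111100101101010110111010000111) mod 2 = 0+0+0+0+0+0+0+0+0+0+0+0+0+0+0+0+1+1+0+1+1+1+0+1+0+0+0+0+1+1+1 mod 2 = 1
Syndrome = 01011
Column 26 of H equals this syndrome → error at bit 26 (1-indexed).
Flip bit 26: 1111100101101010110111010000111 → 1111100101101010110111010100111
Extract data bits at positions {3,5,6,7,9,10,11,12,13,14,15,17,18,19,20,21,22,23,24,25,26,27,28,29,30,31}: 11000110101110111010100111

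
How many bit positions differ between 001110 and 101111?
XOR = 100001, count of 1s = 2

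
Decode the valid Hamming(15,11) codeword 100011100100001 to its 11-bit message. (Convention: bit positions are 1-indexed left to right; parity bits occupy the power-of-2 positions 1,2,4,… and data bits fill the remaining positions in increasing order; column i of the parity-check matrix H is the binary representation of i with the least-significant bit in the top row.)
Parity bits occupy power-of-2 positions; data bits are at positions {3,5,6,7,9,10,11,12,13,14,15} (1-indexed).
Extract: c[3]=0 c[5]=1 c[6]=1 c[7]=1 c[9]=0 c[10]=1 c[11]=0 c[12]=0 c[13]=0 c[14]=0 c[15]=1
Data = 01110100001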